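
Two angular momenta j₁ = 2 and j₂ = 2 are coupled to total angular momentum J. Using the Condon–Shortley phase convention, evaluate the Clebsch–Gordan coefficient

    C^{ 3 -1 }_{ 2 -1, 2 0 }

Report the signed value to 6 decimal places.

√[7·1!3!3!/8! · 1!3!2!2!2!4!] = √(36/5)
  +(−1)^0/∏(0,1,3,2,0,1)! = 1/12  (running 1/12)
  +(−1)^1/∏(1,0,2,1,1,2)! = -1/4  (running -1/6)
⟨..|..⟩ = √(36/5)·(-1/6) = -0.447214

-0.447214  (= −√(1/5))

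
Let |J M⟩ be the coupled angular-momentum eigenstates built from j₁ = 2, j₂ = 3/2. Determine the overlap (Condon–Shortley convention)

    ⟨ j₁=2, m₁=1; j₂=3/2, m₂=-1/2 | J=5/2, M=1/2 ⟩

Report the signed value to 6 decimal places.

+√(5/14) = +0.597614

√[6·1!3!2!/7! · 3!1!1!2!3!2!] = √(72/35)
  +(−1)^0/∏(0,1,1,1,2,1)! = 1/2  (running 1/2)
  +(−1)^1/∏(1,0,0,0,3,2)! = -1/12  (running 5/12)
⟨..|..⟩ = √(72/35)·(5/12) = +0.597614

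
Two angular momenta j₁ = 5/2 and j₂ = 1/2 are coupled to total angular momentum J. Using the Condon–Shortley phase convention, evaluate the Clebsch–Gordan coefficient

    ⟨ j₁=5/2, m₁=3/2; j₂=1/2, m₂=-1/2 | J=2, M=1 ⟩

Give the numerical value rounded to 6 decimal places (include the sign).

+√(2/3) ≈ +0.816497

√[5·1!4!0!/6! · 4!1!0!1!3!1!] = √(24)
  +(−1)^0/∏(0,1,1,0,3,0)! = 1/6  (running 1/6)
⟨..|..⟩ = √(24)·(1/6) = +0.816497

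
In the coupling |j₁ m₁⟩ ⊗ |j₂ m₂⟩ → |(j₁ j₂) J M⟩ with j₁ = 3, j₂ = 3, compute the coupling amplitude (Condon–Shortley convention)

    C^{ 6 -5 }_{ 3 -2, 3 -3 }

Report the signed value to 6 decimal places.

+√(1/2) ≈ +0.707107

√[13·0!6!6!/13! · 1!5!0!6!1!11!] = √(3732480000)
  +(−1)^0/∏(0,0,5,0,1,6)! = 1/86400  (running 1/86400)
⟨..|..⟩ = √(3732480000)·(1/86400) = +0.707107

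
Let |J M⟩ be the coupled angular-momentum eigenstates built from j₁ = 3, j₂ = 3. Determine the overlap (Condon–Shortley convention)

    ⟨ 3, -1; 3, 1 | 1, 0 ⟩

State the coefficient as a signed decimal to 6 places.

−√(1/28) ≈ -0.188982

triangle: 5!·1!·1!/8! = 120/40320
(j±m)!: 2!·4!·4!·2!·1!·1! = 2304
prefactor² = (2J+1)·Δ·N² = 144/7
  k=3: −1/(3!·2!·1!·1!·0!·0!) = -1/12
  k=4: +1/(4!·1!·0!·0!·1!·1!) = 1/24
Σ = -1/24  ⇒  CG² = 144/7·(-1/24)² = 1/28
CG = −√(1/28) = -0.188982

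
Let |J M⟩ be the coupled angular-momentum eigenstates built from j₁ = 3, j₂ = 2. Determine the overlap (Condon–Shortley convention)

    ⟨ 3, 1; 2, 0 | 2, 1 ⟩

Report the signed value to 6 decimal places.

-0.377964  (= −√(1/7))

j₁+j₂−J=3  J+j₁−j₂=3  J−j₁+j₂=1  j₁+j₂+J+1=8
(j₁±m₁, j₂±m₂, J±M) = (4,2,2,2,3,1)
P² = 36/7
sum k=1..2:
  [1] −1/4 = -1/4
  [2] +1/12 = 1/12
S = -1/6
C² = P²·S² = 1/7 ; C = -0.377964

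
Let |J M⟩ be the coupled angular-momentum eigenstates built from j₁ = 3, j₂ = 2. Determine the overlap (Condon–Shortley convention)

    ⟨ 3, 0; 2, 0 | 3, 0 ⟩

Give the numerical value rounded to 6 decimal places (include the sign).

-0.516398

j₁+j₂−J=2  J+j₁−j₂=4  J−j₁+j₂=2  j₁+j₂+J+1=9
(j₁±m₁, j₂±m₂, J±M) = (3,3,2,2,3,3)
P² = 48/5
sum k=0..2:
  [0] +1/24 = 1/24
  [1] −1/4 = -1/4
  [2] +1/24 = 1/24
S = -1/6
C² = P²·S² = 4/15 ; C = -0.516398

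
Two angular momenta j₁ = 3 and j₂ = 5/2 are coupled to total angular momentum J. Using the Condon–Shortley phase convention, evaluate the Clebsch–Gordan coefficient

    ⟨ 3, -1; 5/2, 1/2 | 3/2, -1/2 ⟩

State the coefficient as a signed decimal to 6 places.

j₁+j₂−J=4  J+j₁−j₂=2  J−j₁+j₂=1  j₁+j₂+J+1=8
(j₁±m₁, j₂±m₂, J±M) = (2,4,3,2,1,2)
P² = 192/35
sum k=2..3:
  [2] +1/8 = 1/8
  [3] −1/6 = -1/6
S = -1/24
C² = P²·S² = 1/105 ; C = -0.097590

−√(1/105) = -0.097590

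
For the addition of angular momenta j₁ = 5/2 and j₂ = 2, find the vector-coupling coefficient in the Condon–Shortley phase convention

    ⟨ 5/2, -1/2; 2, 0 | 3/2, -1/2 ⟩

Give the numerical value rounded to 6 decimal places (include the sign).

triangle: 3!·2!·1!/7! = 12/5040
(j±m)!: 2!·3!·2!·2!·1!·2! = 96
prefactor² = (2J+1)·Δ·N² = 32/35
  k=1: −1/(1!·2!·2!·1!·0!·0!) = -1/4
  k=2: +1/(2!·1!·1!·0!·1!·1!) = 1/2
Σ = 1/4  ⇒  CG² = 32/35·1/4² = 2/35
CG = +√(2/35) = +0.239046

+√(2/35) ≈ +0.239046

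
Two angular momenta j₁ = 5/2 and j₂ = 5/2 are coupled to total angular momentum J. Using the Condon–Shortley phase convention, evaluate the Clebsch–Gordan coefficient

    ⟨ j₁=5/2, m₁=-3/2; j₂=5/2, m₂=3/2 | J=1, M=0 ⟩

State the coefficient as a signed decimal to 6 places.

-0.358569  (= −√(9/70))

j₁+j₂−J=4  J+j₁−j₂=1  J−j₁+j₂=1  j₁+j₂+J+1=7
(j₁±m₁, j₂±m₂, J±M) = (1,4,4,1,1,1)
P² = 288/35
sum k=3..4:
  [3] −1/6 = -1/6
  [4] +1/24 = 1/24
S = -1/8
C² = P²·S² = 9/70 ; C = -0.358569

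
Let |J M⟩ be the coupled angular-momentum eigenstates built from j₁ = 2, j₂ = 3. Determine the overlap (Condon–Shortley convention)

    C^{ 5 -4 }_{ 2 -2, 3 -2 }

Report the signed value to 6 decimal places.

j₁+j₂−J=0  J+j₁−j₂=4  J−j₁+j₂=6  j₁+j₂+J+1=11
(j₁±m₁, j₂±m₂, J±M) = (0,4,1,5,1,9)
P² = 4976640
sum k=0..0:
  [0] +1/2880 = 1/2880
S = 1/2880
C² = P²·S² = 3/5 ; C = +0.774597

+√(3/5) ≈ +0.774597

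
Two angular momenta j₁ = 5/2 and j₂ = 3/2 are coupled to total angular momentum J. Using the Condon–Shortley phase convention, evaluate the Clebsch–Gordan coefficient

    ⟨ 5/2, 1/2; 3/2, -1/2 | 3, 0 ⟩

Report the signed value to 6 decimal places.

√[7·1!4!2!/8! · 3!2!1!2!3!3!] = √(36/5)
  +(−1)^0/∏(0,1,2,1,2,1)! = 1/4  (running 1/4)
  +(−1)^1/∏(1,0,1,0,3,2)! = -1/12  (running 1/6)
⟨..|..⟩ = √(36/5)·(1/6) = +0.447214

+√(1/5) = +0.447214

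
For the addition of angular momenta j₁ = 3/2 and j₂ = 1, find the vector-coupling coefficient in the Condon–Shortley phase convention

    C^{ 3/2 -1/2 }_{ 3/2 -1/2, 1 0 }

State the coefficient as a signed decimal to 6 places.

−√(1/15) = -0.258199

triangle: 1!*2!*1!/5! = 2/120
(j±m)!: 1!*2!*1!*1!*1!*2! = 4
prefactor² = (2J+1)*Δ*N² = 4/15
  k=0: +1/(0!*1!*2!*1!*0!*0!) = 1/2
  k=1: −1/(1!*0!*1!*0!*1!*1!) = -1
Σ = -1/2  ⇒  CG² = 4/15*(-1/2)² = 1/15
CG = −√(1/15) = -0.258199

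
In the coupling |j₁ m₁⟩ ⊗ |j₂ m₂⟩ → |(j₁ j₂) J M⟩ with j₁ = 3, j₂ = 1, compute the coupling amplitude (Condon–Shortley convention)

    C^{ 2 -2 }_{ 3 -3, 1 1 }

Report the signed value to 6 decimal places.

+√(5/7) = +0.845154

triangle: 2!×4!×0!/7! = 48/5040
(j±m)!: 0!×6!×2!×0!×0!×4! = 34560
prefactor² = (2J+1)×Δ×N² = 11520/7
  k=2: +1/(2!×0!×4!×0!×0!×0!) = 1/48
Σ = 1/48  ⇒  CG² = 11520/7×1/48² = 5/7
CG = +√(5/7) = +0.845154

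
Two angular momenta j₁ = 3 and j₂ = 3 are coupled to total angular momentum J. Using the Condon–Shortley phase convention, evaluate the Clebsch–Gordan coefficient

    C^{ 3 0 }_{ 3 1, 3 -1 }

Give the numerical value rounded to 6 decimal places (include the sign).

−√(1/6) ≈ -0.408248

triangle: 3!×3!×3!/10! = 216/3628800
(j±m)!: 4!×2!×2!×4!×3!×3! = 82944
prefactor² = (2J+1)×Δ×N² = 864/25
  k=0: +1/(0!×3!×2!×2!×1!×1!) = 1/24
  k=1: −1/(1!×2!×1!×1!×2!×2!) = -1/8
  k=2: +1/(2!×1!×0!×0!×3!×3!) = 1/72
Σ = -5/72  ⇒  CG² = 864/25×(-5/72)² = 1/6
CG = −√(1/6) = -0.408248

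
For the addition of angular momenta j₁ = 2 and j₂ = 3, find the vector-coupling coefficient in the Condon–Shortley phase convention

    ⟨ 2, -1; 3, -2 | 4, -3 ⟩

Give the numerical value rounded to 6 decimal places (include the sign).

j₁+j₂−J=1  J+j₁−j₂=3  J−j₁+j₂=5  j₁+j₂+J+1=10
(j₁±m₁, j₂±m₂, J±M) = (1,3,1,5,1,7)
P² = 6480
sum k=0..1:
  [0] +1/144 = 1/144
  [1] −1/240 = -1/240
S = 1/360
C² = P²·S² = 1/20 ; C = +0.223607

+0.223607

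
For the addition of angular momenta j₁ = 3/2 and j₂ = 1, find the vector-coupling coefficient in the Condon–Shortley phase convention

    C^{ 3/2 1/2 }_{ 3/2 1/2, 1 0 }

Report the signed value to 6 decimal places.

j₁+j₂−J=1  J+j₁−j₂=2  J−j₁+j₂=1  j₁+j₂+J+1=5
(j₁±m₁, j₂±m₂, J±M) = (2,1,1,1,2,1)
P² = 4/15
sum k=0..1:
  [0] +1/1 = 1
  [1] −1/2 = -1/2
S = 1/2
C² = P²·S² = 1/15 ; C = +0.258199

+√(1/15) = +0.258199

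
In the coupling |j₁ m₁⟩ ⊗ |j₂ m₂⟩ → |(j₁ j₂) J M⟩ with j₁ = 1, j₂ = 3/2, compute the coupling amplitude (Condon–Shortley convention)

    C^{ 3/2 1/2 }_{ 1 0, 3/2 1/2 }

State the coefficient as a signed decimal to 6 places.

-0.258199

√[4·1!1!2!/5! · 1!1!2!1!2!1!] = √(4/15)
  +(−1)^0/∏(0,1,1,2,0,0)! = 1/2  (running 1/2)
  +(−1)^1/∏(1,0,0,1,1,1)! = -1  (running -1/2)
⟨..|..⟩ = √(4/15)·(-1/2) = -0.258199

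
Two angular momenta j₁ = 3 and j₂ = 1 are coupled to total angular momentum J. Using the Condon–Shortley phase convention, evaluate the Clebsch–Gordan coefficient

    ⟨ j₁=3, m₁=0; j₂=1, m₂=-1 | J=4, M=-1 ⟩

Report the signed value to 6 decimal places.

+0.597614

j₁+j₂−J=0  J+j₁−j₂=6  J−j₁+j₂=2  j₁+j₂+J+1=9
(j₁±m₁, j₂±m₂, J±M) = (3,3,0,2,3,5)
P² = 12960/7
sum k=0..0:
  [0] +1/72 = 1/72
S = 1/72
C² = P²·S² = 5/14 ; C = +0.597614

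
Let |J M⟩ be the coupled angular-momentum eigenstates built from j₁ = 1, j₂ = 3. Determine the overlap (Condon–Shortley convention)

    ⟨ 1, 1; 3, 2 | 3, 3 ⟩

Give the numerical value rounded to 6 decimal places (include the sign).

triangle: 1!*1!*5!/8! = 120/40320
(j±m)!: 2!*0!*5!*1!*6!*0! = 172800
prefactor² = (2J+1)*Δ*N² = 3600
  k=0: +1/(0!*1!*0!*5!*1!*0!) = 1/120
Σ = 1/120  ⇒  CG² = 3600*1/120² = 1/4
CG = +√(1/4) = +0.500000

+0.500000  (= +√(1/4))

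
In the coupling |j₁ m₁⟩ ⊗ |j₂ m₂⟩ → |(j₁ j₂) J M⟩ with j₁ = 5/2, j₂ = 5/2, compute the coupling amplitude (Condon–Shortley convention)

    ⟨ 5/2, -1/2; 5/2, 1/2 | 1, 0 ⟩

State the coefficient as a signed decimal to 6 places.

triangle: 4!*1!*1!/7! = 24/5040
(j±m)!: 2!*3!*3!*2!*1!*1! = 144
prefactor² = (2J+1)*Δ*N² = 72/35
  k=2: +1/(2!*2!*1!*1!*0!*0!) = 1/4
  k=3: −1/(3!*1!*0!*0!*1!*1!) = -1/6
Σ = 1/12  ⇒  CG² = 72/35*1/12² = 1/70
CG = +√(1/70) = +0.119523

+√(1/70) ≈ +0.119523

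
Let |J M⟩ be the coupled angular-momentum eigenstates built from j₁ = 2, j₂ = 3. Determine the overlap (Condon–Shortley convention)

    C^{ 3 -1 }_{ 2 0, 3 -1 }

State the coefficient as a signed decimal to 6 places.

√[7·2!2!4!/9! · 2!2!2!4!2!4!] = √(256/15)
  +(−1)^0/∏(0,2,2,2,0,2)! = 1/16  (running 1/16)
  +(−1)^1/∏(1,1,1,1,1,3)! = -1/6  (running -5/48)
  +(−1)^2/∏(2,0,0,0,2,4)! = 1/96  (running -3/32)
⟨..|..⟩ = √(256/15)·(-3/32) = -0.387298

−√(3/20) ≈ -0.387298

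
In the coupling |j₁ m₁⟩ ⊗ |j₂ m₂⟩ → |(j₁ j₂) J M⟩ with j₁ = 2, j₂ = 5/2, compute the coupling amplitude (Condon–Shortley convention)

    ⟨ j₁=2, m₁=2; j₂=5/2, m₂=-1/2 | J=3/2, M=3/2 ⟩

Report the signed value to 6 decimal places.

√[4·3!1!2!/7! · 4!0!2!3!3!0!] = √(576/35)
  +(−1)^0/∏(0,3,0,2,1,0)! = 1/12  (running 1/12)
⟨..|..⟩ = √(576/35)·(1/12) = +0.338062

+0.338062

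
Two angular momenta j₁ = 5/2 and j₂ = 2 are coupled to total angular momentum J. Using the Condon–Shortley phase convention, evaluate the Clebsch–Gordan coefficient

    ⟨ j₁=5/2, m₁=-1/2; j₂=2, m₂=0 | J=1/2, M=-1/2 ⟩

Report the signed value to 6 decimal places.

+√(1/5) ≈ +0.447214

√[2·4!1!0!/6! · 2!3!2!2!0!1!] = √(16/5)
  +(−1)^2/∏(2,2,1,0,0,0)! = 1/4  (running 1/4)
⟨..|..⟩ = √(16/5)·(1/4) = +0.447214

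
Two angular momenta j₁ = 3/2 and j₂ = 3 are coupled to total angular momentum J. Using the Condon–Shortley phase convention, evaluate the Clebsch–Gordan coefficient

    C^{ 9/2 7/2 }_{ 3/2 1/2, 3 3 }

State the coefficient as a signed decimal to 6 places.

j₁+j₂−J=0  J+j₁−j₂=3  J−j₁+j₂=6  j₁+j₂+J+1=10
(j₁±m₁, j₂±m₂, J±M) = (2,1,6,0,8,1)
P² = 691200
sum k=0..0:
  [0] +1/1440 = 1/1440
S = 1/1440
C² = P²·S² = 1/3 ; C = +0.577350

+0.577350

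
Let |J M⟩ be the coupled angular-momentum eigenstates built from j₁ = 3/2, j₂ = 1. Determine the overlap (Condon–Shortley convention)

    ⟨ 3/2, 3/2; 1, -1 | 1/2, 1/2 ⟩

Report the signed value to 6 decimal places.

+√(1/2) ≈ +0.707107

j₁+j₂−J=2  J+j₁−j₂=1  J−j₁+j₂=0  j₁+j₂+J+1=4
(j₁±m₁, j₂±m₂, J±M) = (3,0,0,2,1,0)
P² = 2
sum k=0..0:
  [0] +1/2 = 1/2
S = 1/2
C² = P²·S² = 1/2 ; C = +0.707107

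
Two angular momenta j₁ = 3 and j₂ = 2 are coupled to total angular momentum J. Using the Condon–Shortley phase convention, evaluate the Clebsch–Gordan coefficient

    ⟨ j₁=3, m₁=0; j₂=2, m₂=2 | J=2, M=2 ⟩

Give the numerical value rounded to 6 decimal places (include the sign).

-0.267261

j₁+j₂−J=3  J+j₁−j₂=3  J−j₁+j₂=1  j₁+j₂+J+1=8
(j₁±m₁, j₂±m₂, J±M) = (3,3,4,0,4,0)
P² = 648/7
sum k=3..3:
  [3] −1/36 = -1/36
S = -1/36
C² = P²·S² = 1/14 ; C = -0.267261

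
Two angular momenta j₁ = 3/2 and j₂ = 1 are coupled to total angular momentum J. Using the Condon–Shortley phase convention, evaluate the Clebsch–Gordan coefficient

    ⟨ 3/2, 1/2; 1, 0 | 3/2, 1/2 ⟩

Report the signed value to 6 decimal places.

triangle: 1!×2!×1!/5! = 2/120
(j±m)!: 2!×1!×1!×1!×2!×1! = 4
prefactor² = (2J+1)×Δ×N² = 4/15
  k=0: +1/(0!×1!×1!×1!×1!×0!) = 1
  k=1: −1/(1!×0!×0!×0!×2!×1!) = -1/2
Σ = 1/2  ⇒  CG² = 4/15×1/2² = 1/15
CG = +√(1/15) = +0.258199

+0.258199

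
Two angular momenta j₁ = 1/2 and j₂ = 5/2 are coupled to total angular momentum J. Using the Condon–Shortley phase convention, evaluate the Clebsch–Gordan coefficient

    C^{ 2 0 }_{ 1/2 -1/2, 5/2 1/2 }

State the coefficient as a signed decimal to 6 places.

-0.707107  (= −√(1/2))

triangle: 1!×0!×4!/6! = 24/720
(j±m)!: 0!×1!×3!×2!×2!×2! = 48
prefactor² = (2J+1)×Δ×N² = 8
  k=1: −1/(1!×0!×0!×2!×0!×2!) = -1/4
Σ = -1/4  ⇒  CG² = 8×(-1/4)² = 1/2
CG = −√(1/2) = -0.707107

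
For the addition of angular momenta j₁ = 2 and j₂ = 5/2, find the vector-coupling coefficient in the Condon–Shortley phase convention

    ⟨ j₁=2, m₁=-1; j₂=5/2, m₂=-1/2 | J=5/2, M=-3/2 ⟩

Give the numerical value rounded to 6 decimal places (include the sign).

√[6·2!2!3!/8! · 1!3!2!3!1!4!] = √(216/35)
  +(−1)^1/∏(1,1,2,1,0,2)! = -1/4  (running -1/4)
  +(−1)^2/∏(2,0,1,0,1,3)! = 1/12  (running -1/6)
⟨..|..⟩ = √(216/35)·(-1/6) = -0.414039

−√(6/35) = -0.414039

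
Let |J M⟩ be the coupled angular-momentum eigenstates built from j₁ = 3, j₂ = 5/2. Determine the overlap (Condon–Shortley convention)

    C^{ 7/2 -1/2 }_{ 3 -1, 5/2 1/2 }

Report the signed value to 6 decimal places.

−√(1/63) ≈ -0.125988

j₁+j₂−J=2  J+j₁−j₂=4  J−j₁+j₂=3  j₁+j₂+J+1=10
(j₁±m₁, j₂±m₂, J±M) = (2,4,3,2,3,4)
P² = 9216/175
sum k=0..2:
  [0] +1/288 = 1/288
  [1] −1/12 = -1/12
  [2] +1/16 = 1/16
S = -5/288
C² = P²·S² = 1/63 ; C = -0.125988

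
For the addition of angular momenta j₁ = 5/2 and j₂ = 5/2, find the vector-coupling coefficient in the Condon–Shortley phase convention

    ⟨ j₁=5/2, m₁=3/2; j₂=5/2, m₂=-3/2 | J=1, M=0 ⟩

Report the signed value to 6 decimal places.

-0.358569  (= −√(9/70))

triangle: 4!*1!*1!/7! = 24/5040
(j±m)!: 4!*1!*1!*4!*1!*1! = 576
prefactor² = (2J+1)*Δ*N² = 288/35
  k=0: +1/(0!*4!*1!*1!*0!*0!) = 1/24
  k=1: −1/(1!*3!*0!*0!*1!*1!) = -1/6
Σ = -1/8  ⇒  CG² = 288/35*(-1/8)² = 9/70
CG = −√(9/70) = -0.358569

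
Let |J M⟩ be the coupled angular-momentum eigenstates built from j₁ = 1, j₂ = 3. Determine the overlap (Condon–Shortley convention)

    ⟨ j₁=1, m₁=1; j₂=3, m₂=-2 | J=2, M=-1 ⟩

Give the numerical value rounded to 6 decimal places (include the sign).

+√(10/21) = +0.690066

triangle: 2!*0!*4!/7! = 48/5040
(j±m)!: 2!*0!*1!*5!*1!*3! = 1440
prefactor² = (2J+1)*Δ*N² = 480/7
  k=0: +1/(0!*2!*0!*1!*0!*3!) = 1/12
Σ = 1/12  ⇒  CG² = 480/7*1/12² = 10/21
CG = +√(10/21) = +0.690066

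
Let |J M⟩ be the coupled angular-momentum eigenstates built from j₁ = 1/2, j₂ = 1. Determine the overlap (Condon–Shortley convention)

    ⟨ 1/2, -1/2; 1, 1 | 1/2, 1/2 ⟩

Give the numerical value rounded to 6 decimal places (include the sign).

-0.816497  (= −√(2/3))

triangle: 1!*0!*1!/3! = 1/6
(j±m)!: 0!*1!*2!*0!*1!*0! = 2
prefactor² = (2J+1)*Δ*N² = 2/3
  k=1: −1/(1!*0!*0!*1!*0!*0!) = -1
Σ = -1  ⇒  CG² = 2/3*(-1)² = 2/3
CG = −√(2/3) = -0.816497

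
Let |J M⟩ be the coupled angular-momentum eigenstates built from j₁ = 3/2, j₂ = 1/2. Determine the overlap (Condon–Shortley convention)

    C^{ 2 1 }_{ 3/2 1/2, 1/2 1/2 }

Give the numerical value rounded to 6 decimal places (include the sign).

√[5·0!3!1!/5! · 2!1!1!0!3!1!] = √(3)
  +(−1)^0/∏(0,0,1,1,2,0)! = 1/2  (running 1/2)
⟨..|..⟩ = √(3)·(1/2) = +0.866025

+√(3/4) ≈ +0.866025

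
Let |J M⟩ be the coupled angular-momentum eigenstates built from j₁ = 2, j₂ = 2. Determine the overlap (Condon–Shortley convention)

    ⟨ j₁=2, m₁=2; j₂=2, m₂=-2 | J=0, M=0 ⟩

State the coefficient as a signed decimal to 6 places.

triangle: 4!·0!·0!/5! = 24/120
(j±m)!: 4!·0!·0!·4!·0!·0! = 576
prefactor² = (2J+1)·Δ·N² = 576/5
  k=0: +1/(0!·4!·0!·0!·0!·0!) = 1/24
Σ = 1/24  ⇒  CG² = 576/5·1/24² = 1/5
CG = +√(1/5) = +0.447214

+√(1/5) = +0.447214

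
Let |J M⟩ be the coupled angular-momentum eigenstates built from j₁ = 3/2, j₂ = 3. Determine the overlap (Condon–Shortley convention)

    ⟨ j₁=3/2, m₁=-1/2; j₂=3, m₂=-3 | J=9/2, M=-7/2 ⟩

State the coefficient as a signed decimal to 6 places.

+0.577350  (= +√(1/3))

j₁+j₂−J=0  J+j₁−j₂=3  J−j₁+j₂=6  j₁+j₂+J+1=10
(j₁±m₁, j₂±m₂, J±M) = (1,2,0,6,1,8)
P² = 691200
sum k=0..0:
  [0] +1/1440 = 1/1440
S = 1/1440
C² = P²·S² = 1/3 ; C = +0.577350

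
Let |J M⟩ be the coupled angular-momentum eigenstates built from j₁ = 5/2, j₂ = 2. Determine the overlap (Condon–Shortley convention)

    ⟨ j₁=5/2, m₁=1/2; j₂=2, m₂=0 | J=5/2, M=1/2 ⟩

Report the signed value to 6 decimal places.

j₁+j₂−J=2  J+j₁−j₂=3  J−j₁+j₂=2  j₁+j₂+J+1=8
(j₁±m₁, j₂±m₂, J±M) = (3,2,2,2,3,2)
P² = 72/35
sum k=0..2:
  [0] +1/8 = 1/8
  [1] −1/2 = -1/2
  [2] +1/24 = 1/24
S = -1/3
C² = P²·S² = 8/35 ; C = -0.478091

−√(8/35) = -0.478091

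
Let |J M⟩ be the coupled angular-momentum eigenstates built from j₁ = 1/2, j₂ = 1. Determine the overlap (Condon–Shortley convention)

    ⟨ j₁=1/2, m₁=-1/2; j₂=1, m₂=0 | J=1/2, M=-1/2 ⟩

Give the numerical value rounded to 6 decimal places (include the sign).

j₁+j₂−J=1  J+j₁−j₂=0  J−j₁+j₂=1  j₁+j₂+J+1=3
(j₁±m₁, j₂±m₂, J±M) = (0,1,1,1,0,1)
P² = 1/3
sum k=1..1:
  [1] −1/1 = -1
S = -1
C² = P²·S² = 1/3 ; C = -0.577350

-0.577350  (= −√(1/3))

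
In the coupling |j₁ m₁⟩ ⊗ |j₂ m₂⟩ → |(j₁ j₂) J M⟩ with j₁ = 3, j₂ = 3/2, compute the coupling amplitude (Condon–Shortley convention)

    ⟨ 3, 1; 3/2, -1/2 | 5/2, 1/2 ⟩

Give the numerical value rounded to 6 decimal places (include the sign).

−√(1/70) ≈ -0.119523

√[6·2!4!1!/8! · 4!2!1!2!3!2!] = √(288/35)
  +(−1)^0/∏(0,2,2,1,2,0)! = 1/8  (running 1/8)
  +(−1)^1/∏(1,1,1,0,3,1)! = -1/6  (running -1/24)
⟨..|..⟩ = √(288/35)·(-1/24) = -0.119523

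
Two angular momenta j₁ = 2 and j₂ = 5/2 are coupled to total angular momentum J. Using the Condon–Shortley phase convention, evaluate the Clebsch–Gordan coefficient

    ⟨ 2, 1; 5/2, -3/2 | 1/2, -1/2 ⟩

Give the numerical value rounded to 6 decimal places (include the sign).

√[2·4!0!1!/6! · 3!1!1!4!0!1!] = √(48/5)
  +(−1)^1/∏(1,3,0,0,0,1)! = -1/6  (running -1/6)
⟨..|..⟩ = √(48/5)·(-1/6) = -0.516398

-0.516398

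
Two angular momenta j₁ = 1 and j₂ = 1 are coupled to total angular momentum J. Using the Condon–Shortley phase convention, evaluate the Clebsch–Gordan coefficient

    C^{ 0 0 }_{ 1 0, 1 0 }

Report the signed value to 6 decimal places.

j₁+j₂−J=2  J+j₁−j₂=0  J−j₁+j₂=0  j₁+j₂+J+1=3
(j₁±m₁, j₂±m₂, J±M) = (1,1,1,1,0,0)
P² = 1/3
sum k=1..1:
  [1] −1/1 = -1
S = -1
C² = P²·S² = 1/3 ; C = -0.577350

−√(1/3) = -0.577350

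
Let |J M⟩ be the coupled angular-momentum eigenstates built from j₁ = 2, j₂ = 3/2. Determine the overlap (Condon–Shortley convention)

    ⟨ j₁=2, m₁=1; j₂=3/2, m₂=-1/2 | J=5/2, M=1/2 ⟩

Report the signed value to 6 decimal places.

j₁+j₂−J=1  J+j₁−j₂=3  J−j₁+j₂=2  j₁+j₂+J+1=7
(j₁±m₁, j₂±m₂, J±M) = (3,1,1,2,3,2)
P² = 72/35
sum k=0..1:
  [0] +1/2 = 1/2
  [1] −1/12 = -1/12
S = 5/12
C² = P²·S² = 5/14 ; C = +0.597614

+√(5/14) ≈ +0.597614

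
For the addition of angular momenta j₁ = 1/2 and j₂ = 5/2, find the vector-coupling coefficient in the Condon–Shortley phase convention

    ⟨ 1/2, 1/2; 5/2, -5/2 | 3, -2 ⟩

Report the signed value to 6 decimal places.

√[7·0!1!5!/7! · 1!0!0!5!1!5!] = √(2400)
  +(−1)^0/∏(0,0,0,0,1,5)! = 1/120  (running 1/120)
⟨..|..⟩ = √(2400)·(1/120) = +0.408248

+0.408248  (= +√(1/6))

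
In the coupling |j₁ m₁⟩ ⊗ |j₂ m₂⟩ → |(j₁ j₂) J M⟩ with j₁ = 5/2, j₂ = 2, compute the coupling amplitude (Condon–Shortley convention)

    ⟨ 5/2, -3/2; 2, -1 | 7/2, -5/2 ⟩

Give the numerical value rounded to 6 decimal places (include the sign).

triangle: 1!·4!·3!/9! = 144/362880
(j±m)!: 1!·4!·1!·3!·1!·6! = 103680
prefactor² = (2J+1)·Δ·N² = 2304/7
  k=0: +1/(0!·1!·4!·1!·0!·2!) = 1/48
  k=1: −1/(1!·0!·3!·0!·1!·3!) = -1/36
Σ = -1/144  ⇒  CG² = 2304/7·(-1/144)² = 1/63
CG = −√(1/63) = -0.125988

-0.125988  (= −√(1/63))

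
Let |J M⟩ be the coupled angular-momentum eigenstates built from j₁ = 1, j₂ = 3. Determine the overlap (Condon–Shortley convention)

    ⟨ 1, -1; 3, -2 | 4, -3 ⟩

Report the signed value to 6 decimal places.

triangle: 0!·2!·6!/9! = 1440/362880
(j±m)!: 0!·2!·1!·5!·1!·7! = 1209600
prefactor² = (2J+1)·Δ·N² = 43200
  k=0: +1/(0!·0!·2!·1!·0!·5!) = 1/240
Σ = 1/240  ⇒  CG² = 43200·1/240² = 3/4
CG = +√(3/4) = +0.866025

+√(3/4) = +0.866025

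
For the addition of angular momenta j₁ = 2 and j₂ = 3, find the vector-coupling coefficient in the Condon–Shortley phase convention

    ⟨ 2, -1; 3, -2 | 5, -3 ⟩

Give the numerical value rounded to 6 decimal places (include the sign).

j₁+j₂−J=0  J+j₁−j₂=4  J−j₁+j₂=6  j₁+j₂+J+1=11
(j₁±m₁, j₂±m₂, J±M) = (1,3,1,5,2,8)
P² = 276480
sum k=0..0:
  [0] +1/720 = 1/720
S = 1/720
C² = P²·S² = 8/15 ; C = +0.730297

+√(8/15) = +0.730297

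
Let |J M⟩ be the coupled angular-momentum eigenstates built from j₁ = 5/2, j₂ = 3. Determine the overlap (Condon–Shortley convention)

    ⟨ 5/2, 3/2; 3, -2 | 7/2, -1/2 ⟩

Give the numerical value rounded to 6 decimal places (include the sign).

triangle: 2!·3!·4!/10! = 288/3628800
(j±m)!: 4!·1!·1!·5!·3!·4! = 414720
prefactor² = (2J+1)·Δ·N² = 9216/35
  k=0: +1/(0!·2!·1!·1!·2!·3!) = 1/24
  k=1: −1/(1!·1!·0!·0!·3!·4!) = -1/144
Σ = 5/144  ⇒  CG² = 9216/35·5/144² = 20/63
CG = +√(20/63) = +0.563436

+0.563436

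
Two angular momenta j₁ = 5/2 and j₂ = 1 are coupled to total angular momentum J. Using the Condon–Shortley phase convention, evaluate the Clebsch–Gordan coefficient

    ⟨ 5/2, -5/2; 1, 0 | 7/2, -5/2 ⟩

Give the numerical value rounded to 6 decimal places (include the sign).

√[8·0!5!2!/8! · 0!5!1!1!1!6!] = √(28800/7)
  +(−1)^0/∏(0,0,5,1,0,1)! = 1/120  (running 1/120)
⟨..|..⟩ = √(28800/7)·(1/120) = +0.534522

+√(2/7) ≈ +0.534522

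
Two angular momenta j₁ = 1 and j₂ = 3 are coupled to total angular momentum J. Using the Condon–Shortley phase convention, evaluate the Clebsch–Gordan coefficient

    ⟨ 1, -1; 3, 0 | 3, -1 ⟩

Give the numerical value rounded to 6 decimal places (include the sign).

j₁+j₂−J=1  J+j₁−j₂=1  J−j₁+j₂=5  j₁+j₂+J+1=8
(j₁±m₁, j₂±m₂, J±M) = (0,2,3,3,2,4)
P² = 72
sum k=1..1:
  [1] −1/12 = -1/12
S = -1/12
C² = P²·S² = 1/2 ; C = -0.707107

-0.707107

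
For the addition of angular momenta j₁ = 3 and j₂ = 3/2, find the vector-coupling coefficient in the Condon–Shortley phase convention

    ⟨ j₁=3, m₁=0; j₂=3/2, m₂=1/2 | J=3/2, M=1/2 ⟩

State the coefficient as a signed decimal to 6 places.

+0.507093  (= +√(9/35))

triangle: 3!*3!*0!/7! = 36/5040
(j±m)!: 3!*3!*2!*1!*2!*1! = 144
prefactor² = (2J+1)*Δ*N² = 144/35
  k=2: +1/(2!*1!*1!*0!*2!*0!) = 1/4
Σ = 1/4  ⇒  CG² = 144/35*1/4² = 9/35
CG = +√(9/35) = +0.507093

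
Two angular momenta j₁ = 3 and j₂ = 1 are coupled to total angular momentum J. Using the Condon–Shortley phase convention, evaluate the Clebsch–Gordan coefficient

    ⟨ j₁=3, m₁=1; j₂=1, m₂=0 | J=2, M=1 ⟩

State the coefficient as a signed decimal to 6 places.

−√(8/21) = -0.617213

j₁+j₂−J=2  J+j₁−j₂=4  J−j₁+j₂=0  j₁+j₂+J+1=7
(j₁±m₁, j₂±m₂, J±M) = (4,2,1,1,3,1)
P² = 96/7
sum k=1..1:
  [1] −1/6 = -1/6
S = -1/6
C² = P²·S² = 8/21 ; C = -0.617213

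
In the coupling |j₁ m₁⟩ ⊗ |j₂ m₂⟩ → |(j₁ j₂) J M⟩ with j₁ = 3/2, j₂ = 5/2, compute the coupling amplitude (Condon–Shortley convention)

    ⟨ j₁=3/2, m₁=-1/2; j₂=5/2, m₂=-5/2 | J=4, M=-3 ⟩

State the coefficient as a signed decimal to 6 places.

+0.612372

triangle: 0!·3!·5!/9! = 720/362880
(j±m)!: 1!·2!·0!·5!·1!·7! = 1209600
prefactor² = (2J+1)·Δ·N² = 21600
  k=0: +1/(0!·0!·2!·0!·1!·5!) = 1/240
Σ = 1/240  ⇒  CG² = 21600·1/240² = 3/8
CG = +√(3/8) = +0.612372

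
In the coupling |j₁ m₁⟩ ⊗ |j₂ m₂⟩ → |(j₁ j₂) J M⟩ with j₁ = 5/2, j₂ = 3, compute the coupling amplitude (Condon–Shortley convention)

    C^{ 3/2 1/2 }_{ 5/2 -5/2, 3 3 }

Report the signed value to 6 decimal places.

j₁+j₂−J=4  J+j₁−j₂=1  J−j₁+j₂=2  j₁+j₂+J+1=8
(j₁±m₁, j₂±m₂, J±M) = (0,5,6,0,2,1)
P² = 5760/7
sum k=4..4:
  [4] +1/48 = 1/48
S = 1/48
C² = P²·S² = 5/14 ; C = +0.597614

+√(5/14) ≈ +0.597614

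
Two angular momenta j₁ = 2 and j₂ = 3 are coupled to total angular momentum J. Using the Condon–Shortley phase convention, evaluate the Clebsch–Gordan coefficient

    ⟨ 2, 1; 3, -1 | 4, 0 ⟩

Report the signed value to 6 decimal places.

j₁+j₂−J=1  J+j₁−j₂=3  J−j₁+j₂=5  j₁+j₂+J+1=10
(j₁±m₁, j₂±m₂, J±M) = (3,1,2,4,4,4)
P² = 10368/35
sum k=0..1:
  [0] +1/24 = 1/24
  [1] −1/144 = -1/144
S = 5/144
C² = P²·S² = 5/14 ; C = +0.597614

+0.597614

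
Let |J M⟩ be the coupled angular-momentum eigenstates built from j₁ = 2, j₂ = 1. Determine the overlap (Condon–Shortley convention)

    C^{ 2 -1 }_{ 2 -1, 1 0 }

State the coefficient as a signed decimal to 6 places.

triangle: 1!*3!*1!/6! = 6/720
(j±m)!: 1!*3!*1!*1!*1!*3! = 36
prefactor² = (2J+1)*Δ*N² = 3/2
  k=0: +1/(0!*1!*3!*1!*0!*0!) = 1/6
  k=1: −1/(1!*0!*2!*0!*1!*1!) = -1/2
Σ = -1/3  ⇒  CG² = 3/2*(-1/3)² = 1/6
CG = −√(1/6) = -0.408248

−√(1/6) ≈ -0.408248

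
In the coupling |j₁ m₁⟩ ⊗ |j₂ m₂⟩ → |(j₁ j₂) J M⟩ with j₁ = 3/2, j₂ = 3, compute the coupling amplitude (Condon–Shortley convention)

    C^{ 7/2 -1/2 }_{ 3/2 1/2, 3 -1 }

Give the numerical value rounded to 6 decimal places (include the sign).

triangle: 1!×2!×5!/9! = 240/362880
(j±m)!: 2!×1!×2!×4!×3!×4! = 13824
prefactor² = (2J+1)×Δ×N² = 512/7
  k=0: +1/(0!×1!×1!×2!×1!×3!) = 1/12
  k=1: −1/(1!×0!×0!×1!×2!×4!) = -1/48
Σ = 1/16  ⇒  CG² = 512/7×1/16² = 2/7
CG = +√(2/7) = +0.534522

+√(2/7) ≈ +0.534522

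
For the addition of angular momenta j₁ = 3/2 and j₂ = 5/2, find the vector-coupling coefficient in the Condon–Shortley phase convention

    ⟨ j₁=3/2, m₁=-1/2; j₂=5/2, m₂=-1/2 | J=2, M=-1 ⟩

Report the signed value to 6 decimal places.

triangle: 2!·1!·3!/7! = 12/5040
(j±m)!: 1!·2!·2!·3!·1!·3! = 144
prefactor² = (2J+1)·Δ·N² = 12/7
  k=1: −1/(1!·1!·1!·1!·0!·2!) = -1/2
  k=2: +1/(2!·0!·0!·0!·1!·3!) = 1/12
Σ = -5/12  ⇒  CG² = 12/7·(-5/12)² = 25/84
CG = −√(25/84) = -0.545545

−√(25/84) = -0.545545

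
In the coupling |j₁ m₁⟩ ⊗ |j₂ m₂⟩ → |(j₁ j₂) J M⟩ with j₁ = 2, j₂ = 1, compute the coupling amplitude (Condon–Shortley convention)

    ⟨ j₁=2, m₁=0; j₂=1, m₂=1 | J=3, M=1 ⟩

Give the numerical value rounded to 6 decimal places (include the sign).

+√(2/5) = +0.632456

√[7·0!4!2!/7! · 2!2!2!0!4!2!] = √(128/5)
  +(−1)^0/∏(0,0,2,2,2,0)! = 1/8  (running 1/8)
⟨..|..⟩ = √(128/5)·(1/8) = +0.632456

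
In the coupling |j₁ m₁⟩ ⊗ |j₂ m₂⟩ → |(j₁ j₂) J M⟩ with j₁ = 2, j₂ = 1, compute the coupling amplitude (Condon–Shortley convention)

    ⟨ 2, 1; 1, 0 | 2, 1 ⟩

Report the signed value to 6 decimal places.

+√(1/6) = +0.408248

triangle: 1!·3!·1!/6! = 6/720
(j±m)!: 3!·1!·1!·1!·3!·1! = 36
prefactor² = (2J+1)·Δ·N² = 3/2
  k=0: +1/(0!·1!·1!·1!·2!·0!) = 1/2
  k=1: −1/(1!·0!·0!·0!·3!·1!) = -1/6
Σ = 1/3  ⇒  CG² = 3/2·1/3² = 1/6
CG = +√(1/6) = +0.408248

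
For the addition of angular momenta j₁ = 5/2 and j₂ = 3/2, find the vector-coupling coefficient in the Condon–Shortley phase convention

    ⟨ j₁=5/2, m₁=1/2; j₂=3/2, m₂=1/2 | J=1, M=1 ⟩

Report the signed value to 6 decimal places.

+√(3/20) ≈ +0.387298

triangle: 3!·2!·0!/6! = 12/720
(j±m)!: 3!·2!·2!·1!·2!·0! = 48
prefactor² = (2J+1)·Δ·N² = 12/5
  k=2: +1/(2!·1!·0!·0!·2!·0!) = 1/4
Σ = 1/4  ⇒  CG² = 12/5·1/4² = 3/20
CG = +√(3/20) = +0.387298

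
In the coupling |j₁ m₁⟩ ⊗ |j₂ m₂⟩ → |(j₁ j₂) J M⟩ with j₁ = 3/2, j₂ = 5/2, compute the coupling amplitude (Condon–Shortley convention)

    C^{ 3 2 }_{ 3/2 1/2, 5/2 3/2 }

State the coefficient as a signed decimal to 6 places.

-0.288675

triangle: 1!*2!*4!/8! = 48/40320
(j±m)!: 2!*1!*4!*1!*5!*1! = 5760
prefactor² = (2J+1)*Δ*N² = 48
  k=0: +1/(0!*1!*1!*4!*1!*0!) = 1/24
  k=1: −1/(1!*0!*0!*3!*2!*1!) = -1/12
Σ = -1/24  ⇒  CG² = 48*(-1/24)² = 1/12
CG = −√(1/12) = -0.288675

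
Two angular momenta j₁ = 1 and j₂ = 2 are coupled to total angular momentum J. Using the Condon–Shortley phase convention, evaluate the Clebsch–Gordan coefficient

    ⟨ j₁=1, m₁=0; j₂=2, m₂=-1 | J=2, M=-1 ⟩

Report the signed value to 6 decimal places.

√[5·1!1!3!/6! · 1!1!1!3!1!3!] = √(3/2)
  +(−1)^0/∏(0,1,1,1,0,2)! = 1/2  (running 1/2)
  +(−1)^1/∏(1,0,0,0,1,3)! = -1/6  (running 1/3)
⟨..|..⟩ = √(3/2)·(1/3) = +0.408248

+0.408248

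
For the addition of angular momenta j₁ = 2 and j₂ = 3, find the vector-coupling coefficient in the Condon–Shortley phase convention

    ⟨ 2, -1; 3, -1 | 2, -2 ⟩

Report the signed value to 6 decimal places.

√[5·3!1!3!/8! · 1!3!2!4!0!4!] = √(216/7)
  +(−1)^2/∏(2,1,1,0,0,3)! = 1/12  (running 1/12)
⟨..|..⟩ = √(216/7)·(1/12) = +0.462910

+0.462910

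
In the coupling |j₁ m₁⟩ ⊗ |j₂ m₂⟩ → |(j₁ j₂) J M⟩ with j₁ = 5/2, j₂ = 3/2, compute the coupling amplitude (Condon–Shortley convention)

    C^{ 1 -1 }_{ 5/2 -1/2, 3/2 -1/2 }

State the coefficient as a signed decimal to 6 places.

√[3·3!2!0!/6! · 2!3!1!2!0!2!] = √(12/5)
  +(−1)^1/∏(1,2,2,0,0,0)! = -1/4  (running -1/4)
⟨..|..⟩ = √(12/5)·(-1/4) = -0.387298

-0.387298  (= −√(3/20))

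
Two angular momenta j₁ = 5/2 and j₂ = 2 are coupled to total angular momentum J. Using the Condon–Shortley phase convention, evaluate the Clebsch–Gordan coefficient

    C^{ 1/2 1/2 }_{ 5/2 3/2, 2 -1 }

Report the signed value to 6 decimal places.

triangle: 4!×1!×0!/6! = 24/720
(j±m)!: 4!×1!×1!×3!×1!×0! = 144
prefactor² = (2J+1)×Δ×N² = 48/5
  k=1: −1/(1!×3!×0!×0!×1!×0!) = -1/6
Σ = -1/6  ⇒  CG² = 48/5×(-1/6)² = 4/15
CG = −√(4/15) = -0.516398

-0.516398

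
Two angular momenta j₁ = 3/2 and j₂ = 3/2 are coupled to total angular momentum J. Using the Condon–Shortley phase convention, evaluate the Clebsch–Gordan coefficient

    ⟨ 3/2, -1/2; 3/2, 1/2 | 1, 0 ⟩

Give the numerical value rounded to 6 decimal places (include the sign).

√[3·2!1!1!/5! · 1!2!2!1!1!1!] = √(1/5)
  +(−1)^1/∏(1,1,1,1,0,0)! = -1  (running -1)
  +(−1)^2/∏(2,0,0,0,1,1)! = 1/2  (running -1/2)
⟨..|..⟩ = √(1/5)·(-1/2) = -0.223607

-0.223607  (= −√(1/20))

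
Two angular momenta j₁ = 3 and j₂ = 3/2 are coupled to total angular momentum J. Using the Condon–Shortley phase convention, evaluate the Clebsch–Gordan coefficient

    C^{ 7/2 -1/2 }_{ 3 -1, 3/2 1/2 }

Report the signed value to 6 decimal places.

-0.534522  (= −√(2/7))

j₁+j₂−J=1  J+j₁−j₂=5  J−j₁+j₂=2  j₁+j₂+J+1=9
(j₁±m₁, j₂±m₂, J±M) = (2,4,2,1,3,4)
P² = 512/7
sum k=0..1:
  [0] +1/48 = 1/48
  [1] −1/12 = -1/12
S = -1/16
C² = P²·S² = 2/7 ; C = -0.534522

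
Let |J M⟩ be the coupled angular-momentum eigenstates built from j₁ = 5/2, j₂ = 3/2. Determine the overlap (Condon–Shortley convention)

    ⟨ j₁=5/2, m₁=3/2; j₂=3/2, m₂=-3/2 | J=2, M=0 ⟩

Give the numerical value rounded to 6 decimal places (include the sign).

+0.654654

triangle: 2!*3!*1!/7! = 12/5040
(j±m)!: 4!*1!*0!*3!*2!*2! = 576
prefactor² = (2J+1)*Δ*N² = 48/7
  k=0: +1/(0!*2!*1!*0!*2!*1!) = 1/4
Σ = 1/4  ⇒  CG² = 48/7*1/4² = 3/7
CG = +√(3/7) = +0.654654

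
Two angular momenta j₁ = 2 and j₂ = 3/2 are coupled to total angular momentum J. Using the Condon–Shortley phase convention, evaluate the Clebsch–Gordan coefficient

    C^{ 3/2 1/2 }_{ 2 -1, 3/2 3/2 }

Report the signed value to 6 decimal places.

+0.632456  (= +√(2/5))

j₁+j₂−J=2  J+j₁−j₂=2  J−j₁+j₂=1  j₁+j₂+J+1=6
(j₁±m₁, j₂±m₂, J±M) = (1,3,3,0,2,1)
P² = 8/5
sum k=2..2:
  [2] +1/2 = 1/2
S = 1/2
C² = P²·S² = 2/5 ; C = +0.632456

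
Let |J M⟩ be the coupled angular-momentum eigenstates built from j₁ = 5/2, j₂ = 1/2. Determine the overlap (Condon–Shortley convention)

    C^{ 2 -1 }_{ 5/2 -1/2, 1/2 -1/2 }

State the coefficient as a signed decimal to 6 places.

+√(1/3) ≈ +0.577350

triangle: 1!·4!·0!/6! = 24/720
(j±m)!: 2!·3!·0!·1!·1!·3! = 72
prefactor² = (2J+1)·Δ·N² = 12
  k=0: +1/(0!·1!·3!·0!·1!·0!) = 1/6
Σ = 1/6  ⇒  CG² = 12·1/6² = 1/3
CG = +√(1/3) = +0.577350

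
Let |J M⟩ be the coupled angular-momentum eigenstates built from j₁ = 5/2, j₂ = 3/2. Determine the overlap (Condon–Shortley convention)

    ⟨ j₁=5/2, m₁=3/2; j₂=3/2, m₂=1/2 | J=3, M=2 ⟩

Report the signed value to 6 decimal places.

triangle: 1!*4!*2!/8! = 48/40320
(j±m)!: 4!*1!*2!*1!*5!*1! = 5760
prefactor² = (2J+1)*Δ*N² = 48
  k=0: +1/(0!*1!*1!*2!*3!*0!) = 1/12
  k=1: −1/(1!*0!*0!*1!*4!*1!) = -1/24
Σ = 1/24  ⇒  CG² = 48*1/24² = 1/12
CG = +√(1/12) = +0.288675

+√(1/12) ≈ +0.288675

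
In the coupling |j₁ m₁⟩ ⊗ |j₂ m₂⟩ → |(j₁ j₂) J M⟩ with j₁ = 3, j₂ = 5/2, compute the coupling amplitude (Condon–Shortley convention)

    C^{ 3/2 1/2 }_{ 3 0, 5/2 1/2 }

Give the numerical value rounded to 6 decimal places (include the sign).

j₁+j₂−J=4  J+j₁−j₂=2  J−j₁+j₂=1  j₁+j₂+J+1=8
(j₁±m₁, j₂±m₂, J±M) = (3,3,3,2,2,1)
P² = 144/35
sum k=2..3:
  [2] +1/4 = 1/4
  [3] −1/12 = -1/12
S = 1/6
C² = P²·S² = 4/35 ; C = +0.338062

+√(4/35) ≈ +0.338062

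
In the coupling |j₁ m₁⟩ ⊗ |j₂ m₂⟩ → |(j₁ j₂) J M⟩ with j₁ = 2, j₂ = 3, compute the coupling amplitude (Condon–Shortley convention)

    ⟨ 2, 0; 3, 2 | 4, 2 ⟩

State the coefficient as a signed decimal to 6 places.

−√(12/35) ≈ -0.585540

triangle: 1!*3!*5!/10! = 720/3628800
(j±m)!: 2!*2!*5!*1!*6!*2! = 691200
prefactor² = (2J+1)*Δ*N² = 8640/7
  k=0: +1/(0!*1!*2!*5!*1!*0!) = 1/240
  k=1: −1/(1!*0!*1!*4!*2!*1!) = -1/48
Σ = -1/60  ⇒  CG² = 8640/7*(-1/60)² = 12/35
CG = −√(12/35) = -0.585540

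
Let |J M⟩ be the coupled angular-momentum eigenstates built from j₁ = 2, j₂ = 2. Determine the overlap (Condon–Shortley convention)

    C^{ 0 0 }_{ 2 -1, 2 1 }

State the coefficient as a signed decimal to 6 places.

−√(1/5) = -0.447214

triangle: 4!×0!×0!/5! = 24/120
(j±m)!: 1!×3!×3!×1!×0!×0! = 36
prefactor² = (2J+1)×Δ×N² = 36/5
  k=3: −1/(3!×1!×0!×0!×0!×0!) = -1/6
Σ = -1/6  ⇒  CG² = 36/5×(-1/6)² = 1/5
CG = −√(1/5) = -0.447214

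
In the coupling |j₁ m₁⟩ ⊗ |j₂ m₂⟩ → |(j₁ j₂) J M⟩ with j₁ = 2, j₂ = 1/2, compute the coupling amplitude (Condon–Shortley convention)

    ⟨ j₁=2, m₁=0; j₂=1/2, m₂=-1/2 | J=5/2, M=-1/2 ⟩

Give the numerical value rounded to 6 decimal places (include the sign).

j₁+j₂−J=0  J+j₁−j₂=4  J−j₁+j₂=1  j₁+j₂+J+1=6
(j₁±m₁, j₂±m₂, J±M) = (2,2,0,1,2,3)
P² = 48/5
sum k=0..0:
  [0] +1/4 = 1/4
S = 1/4
C² = P²·S² = 3/5 ; C = +0.774597

+√(3/5) = +0.774597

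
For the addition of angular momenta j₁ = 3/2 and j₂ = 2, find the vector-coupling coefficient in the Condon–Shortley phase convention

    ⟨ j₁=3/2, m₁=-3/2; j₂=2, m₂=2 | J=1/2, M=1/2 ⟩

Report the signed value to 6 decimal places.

triangle: 3!×0!×1!/5! = 6/120
(j±m)!: 0!×3!×4!×0!×1!×0! = 144
prefactor² = (2J+1)×Δ×N² = 72/5
  k=3: −1/(3!×0!×0!×1!×0!×0!) = -1/6
Σ = -1/6  ⇒  CG² = 72/5×(-1/6)² = 2/5
CG = −√(2/5) = -0.632456

-0.632456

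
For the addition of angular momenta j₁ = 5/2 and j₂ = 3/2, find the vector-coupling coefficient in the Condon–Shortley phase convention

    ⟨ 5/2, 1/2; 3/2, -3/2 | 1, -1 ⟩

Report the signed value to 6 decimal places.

+0.223607  (= +√(1/20))

√[3·3!2!0!/6! · 3!2!0!3!0!2!] = √(36/5)
  +(−1)^0/∏(0,3,2,0,0,0)! = 1/12  (running 1/12)
⟨..|..⟩ = √(36/5)·(1/12) = +0.223607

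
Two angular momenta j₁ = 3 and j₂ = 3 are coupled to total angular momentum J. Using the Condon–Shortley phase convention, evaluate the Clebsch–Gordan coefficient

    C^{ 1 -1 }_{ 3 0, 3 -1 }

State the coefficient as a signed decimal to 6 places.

triangle: 5!·1!·1!/8! = 120/40320
(j±m)!: 3!·3!·2!·4!·0!·2! = 3456
prefactor² = (2J+1)·Δ·N² = 216/7
  k=2: +1/(2!·3!·1!·0!·0!·1!) = 1/12
Σ = 1/12  ⇒  CG² = 216/7·1/12² = 3/14
CG = +√(3/14) = +0.462910

+0.462910  (= +√(3/14))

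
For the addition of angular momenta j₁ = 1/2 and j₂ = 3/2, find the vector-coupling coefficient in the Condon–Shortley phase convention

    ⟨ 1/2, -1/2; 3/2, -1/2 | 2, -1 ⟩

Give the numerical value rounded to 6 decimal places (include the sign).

√[5·0!1!3!/5! · 0!1!1!2!1!3!] = √(3)
  +(−1)^0/∏(0,0,1,1,0,2)! = 1/2  (running 1/2)
⟨..|..⟩ = √(3)·(1/2) = +0.866025

+0.866025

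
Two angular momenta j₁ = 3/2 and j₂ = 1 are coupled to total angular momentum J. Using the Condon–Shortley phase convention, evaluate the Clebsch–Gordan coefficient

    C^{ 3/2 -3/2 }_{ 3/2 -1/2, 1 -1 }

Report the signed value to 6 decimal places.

+√(2/5) = +0.632456

triangle: 1!·2!·1!/5! = 2/120
(j±m)!: 1!·2!·0!·2!·0!·3! = 24
prefactor² = (2J+1)·Δ·N² = 8/5
  k=0: +1/(0!·1!·2!·0!·0!·1!) = 1/2
Σ = 1/2  ⇒  CG² = 8/5·1/2² = 2/5
CG = +√(2/5) = +0.632456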